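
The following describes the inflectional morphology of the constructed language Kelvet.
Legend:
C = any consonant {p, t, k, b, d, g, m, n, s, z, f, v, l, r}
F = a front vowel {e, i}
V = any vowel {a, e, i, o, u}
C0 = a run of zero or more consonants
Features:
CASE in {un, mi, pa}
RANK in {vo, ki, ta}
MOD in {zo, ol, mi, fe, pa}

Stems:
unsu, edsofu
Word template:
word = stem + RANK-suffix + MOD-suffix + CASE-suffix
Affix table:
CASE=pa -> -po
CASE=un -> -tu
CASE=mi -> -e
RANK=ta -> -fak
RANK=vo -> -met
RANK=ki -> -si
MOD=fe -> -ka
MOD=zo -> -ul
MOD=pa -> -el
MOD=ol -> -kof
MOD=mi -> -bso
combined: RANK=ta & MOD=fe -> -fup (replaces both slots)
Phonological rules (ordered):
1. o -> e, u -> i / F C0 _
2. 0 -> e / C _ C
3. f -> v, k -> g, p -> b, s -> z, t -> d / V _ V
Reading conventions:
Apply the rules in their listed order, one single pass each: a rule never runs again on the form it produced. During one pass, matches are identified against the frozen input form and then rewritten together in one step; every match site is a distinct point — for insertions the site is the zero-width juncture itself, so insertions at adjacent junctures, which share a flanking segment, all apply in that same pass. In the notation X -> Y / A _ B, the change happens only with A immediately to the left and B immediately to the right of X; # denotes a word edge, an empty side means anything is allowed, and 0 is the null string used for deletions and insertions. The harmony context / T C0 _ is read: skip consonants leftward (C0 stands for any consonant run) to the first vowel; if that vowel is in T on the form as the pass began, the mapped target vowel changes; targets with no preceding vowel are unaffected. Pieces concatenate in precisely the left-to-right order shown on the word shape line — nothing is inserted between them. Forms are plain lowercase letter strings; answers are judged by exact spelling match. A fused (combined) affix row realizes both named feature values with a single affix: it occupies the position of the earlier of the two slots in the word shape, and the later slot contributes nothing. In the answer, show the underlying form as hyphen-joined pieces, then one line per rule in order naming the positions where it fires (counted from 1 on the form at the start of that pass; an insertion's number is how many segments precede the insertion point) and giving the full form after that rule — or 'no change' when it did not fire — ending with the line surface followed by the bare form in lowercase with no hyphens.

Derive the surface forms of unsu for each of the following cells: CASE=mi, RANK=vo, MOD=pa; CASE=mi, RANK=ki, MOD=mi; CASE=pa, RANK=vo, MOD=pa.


cell CASE=mi, RANK=vo, MOD=pa:
underlying: unsu-met-el-e
1. o -> e, u -> i / F C0 _: no change
2. 0 -> e / C _ C: inserts after position(s) 2: unesumetele
3. f -> v, k -> g, p -> b, s -> z, t -> d / V _ V: fires at position(s) 4, 8: unezumedele
surface: unezumedele

cell CASE=mi, RANK=ki, MOD=mi:
underlying: unsu-si-bso-e
1. o -> e, u -> i / F C0 _: fires at position(s) 9: unsusibsee
2. 0 -> e / C _ C: inserts after position(s) 2, 7: unesusibesee
3. f -> v, k -> g, p -> b, s -> z, t -> d / V _ V: fires at position(s) 4, 6, 10: unezuzibezee
surface: unezuzibezee

cell CASE=pa, RANK=vo, MOD=pa:
underlying: unsu-met-el-po
1. o -> e, u -> i / F C0 _: fires at position(s) 11: unsumetelpe
2. 0 -> e / C _ C: inserts after position(s) 2, 9: unesumetelepe
3. f -> v, k -> g, p -> b, s -> z, t -> d / V _ V: fires at position(s) 4, 8, 12: unezumedelebe
surface: unezumedelebe


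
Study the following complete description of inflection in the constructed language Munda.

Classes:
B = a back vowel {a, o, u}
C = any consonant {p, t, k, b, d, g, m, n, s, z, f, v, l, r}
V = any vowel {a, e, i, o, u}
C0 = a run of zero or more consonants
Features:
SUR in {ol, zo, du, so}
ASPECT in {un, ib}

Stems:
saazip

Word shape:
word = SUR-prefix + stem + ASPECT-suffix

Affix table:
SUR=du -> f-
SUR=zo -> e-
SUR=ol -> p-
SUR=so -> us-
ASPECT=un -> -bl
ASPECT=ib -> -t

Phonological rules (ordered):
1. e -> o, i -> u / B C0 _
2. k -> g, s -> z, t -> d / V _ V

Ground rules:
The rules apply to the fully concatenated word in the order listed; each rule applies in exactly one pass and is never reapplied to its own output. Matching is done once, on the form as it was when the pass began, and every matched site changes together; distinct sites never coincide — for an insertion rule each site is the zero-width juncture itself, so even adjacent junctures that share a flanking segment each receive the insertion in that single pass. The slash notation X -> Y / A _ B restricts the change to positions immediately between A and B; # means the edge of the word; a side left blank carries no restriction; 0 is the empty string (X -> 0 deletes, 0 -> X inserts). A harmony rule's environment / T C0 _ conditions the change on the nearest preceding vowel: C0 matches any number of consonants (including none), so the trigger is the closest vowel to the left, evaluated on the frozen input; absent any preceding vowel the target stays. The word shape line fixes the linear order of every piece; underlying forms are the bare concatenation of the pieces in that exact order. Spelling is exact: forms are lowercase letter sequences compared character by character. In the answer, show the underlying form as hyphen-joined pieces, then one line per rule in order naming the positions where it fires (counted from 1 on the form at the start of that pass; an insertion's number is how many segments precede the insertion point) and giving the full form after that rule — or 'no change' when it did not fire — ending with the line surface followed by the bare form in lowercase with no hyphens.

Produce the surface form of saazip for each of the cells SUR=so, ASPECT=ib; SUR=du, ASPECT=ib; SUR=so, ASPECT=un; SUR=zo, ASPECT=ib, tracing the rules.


cell SUR=so, ASPECT=ib:
underlying: us-saazip-t
1. e -> o, i -> u / B C0 _: fires at position(s) 7: ussaazupt
2. k -> g, s -> z, t -> d / V _ V: no change
surface: ussaazupt

cell SUR=du, ASPECT=ib:
underlying: f-saazip-t
1. e -> o, i -> u / B C0 _: fires at position(s) 6: fsaazupt
2. k -> g, s -> z, t -> d / V _ V: no change
surface: fsaazupt

cell SUR=so, ASPECT=un:
underlying: us-saazip-bl
1. e -> o, i -> u / B C0 _: fires at position(s) 7: ussaazupbl
2. k -> g, s -> z, t -> d / V _ V: no change
surface: ussaazupbl

cell SUR=zo, ASPECT=ib:
underlying: e-saazip-t
1. e -> o, i -> u / B C0 _: fires at position(s) 6: esaazupt
2. k -> g, s -> z, t -> d / V _ V: fires at position(s) 2: ezaazupt
surface: ezaazupt


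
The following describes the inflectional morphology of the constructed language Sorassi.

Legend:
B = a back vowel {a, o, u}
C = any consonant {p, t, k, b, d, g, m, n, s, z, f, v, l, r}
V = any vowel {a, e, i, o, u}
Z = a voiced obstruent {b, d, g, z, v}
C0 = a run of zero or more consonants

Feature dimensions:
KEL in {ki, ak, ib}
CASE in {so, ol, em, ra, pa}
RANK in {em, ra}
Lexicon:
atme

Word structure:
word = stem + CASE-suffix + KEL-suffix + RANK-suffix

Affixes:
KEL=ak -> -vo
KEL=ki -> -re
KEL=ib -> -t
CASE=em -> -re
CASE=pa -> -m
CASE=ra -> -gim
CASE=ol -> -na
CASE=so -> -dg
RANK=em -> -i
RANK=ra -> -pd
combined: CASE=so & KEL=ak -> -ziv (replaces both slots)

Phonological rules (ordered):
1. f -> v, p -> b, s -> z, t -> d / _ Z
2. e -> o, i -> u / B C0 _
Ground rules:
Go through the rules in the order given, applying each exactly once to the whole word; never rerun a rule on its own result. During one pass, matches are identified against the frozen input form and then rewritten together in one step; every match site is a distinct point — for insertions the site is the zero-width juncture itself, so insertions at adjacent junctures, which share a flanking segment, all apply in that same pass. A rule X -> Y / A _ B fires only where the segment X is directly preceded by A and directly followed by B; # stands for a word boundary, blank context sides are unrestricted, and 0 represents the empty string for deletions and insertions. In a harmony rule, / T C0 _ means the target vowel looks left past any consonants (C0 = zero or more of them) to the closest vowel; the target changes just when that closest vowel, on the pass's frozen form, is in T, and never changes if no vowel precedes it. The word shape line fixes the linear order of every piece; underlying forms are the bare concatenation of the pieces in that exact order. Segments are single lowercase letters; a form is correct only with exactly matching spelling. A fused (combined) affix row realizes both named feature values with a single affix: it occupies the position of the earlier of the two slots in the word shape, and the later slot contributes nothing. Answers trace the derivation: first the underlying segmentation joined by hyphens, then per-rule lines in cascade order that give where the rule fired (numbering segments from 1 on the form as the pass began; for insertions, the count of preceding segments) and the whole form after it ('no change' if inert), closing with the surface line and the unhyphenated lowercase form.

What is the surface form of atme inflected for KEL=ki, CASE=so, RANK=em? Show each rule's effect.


underlying: atme-dg-re-i
1. f -> v, p -> b, s -> z, t -> d / _ Z: no change
2. e -> o, i -> u / B C0 _: fires at position(s) 4: atmodgrei
surface: atmodgrei


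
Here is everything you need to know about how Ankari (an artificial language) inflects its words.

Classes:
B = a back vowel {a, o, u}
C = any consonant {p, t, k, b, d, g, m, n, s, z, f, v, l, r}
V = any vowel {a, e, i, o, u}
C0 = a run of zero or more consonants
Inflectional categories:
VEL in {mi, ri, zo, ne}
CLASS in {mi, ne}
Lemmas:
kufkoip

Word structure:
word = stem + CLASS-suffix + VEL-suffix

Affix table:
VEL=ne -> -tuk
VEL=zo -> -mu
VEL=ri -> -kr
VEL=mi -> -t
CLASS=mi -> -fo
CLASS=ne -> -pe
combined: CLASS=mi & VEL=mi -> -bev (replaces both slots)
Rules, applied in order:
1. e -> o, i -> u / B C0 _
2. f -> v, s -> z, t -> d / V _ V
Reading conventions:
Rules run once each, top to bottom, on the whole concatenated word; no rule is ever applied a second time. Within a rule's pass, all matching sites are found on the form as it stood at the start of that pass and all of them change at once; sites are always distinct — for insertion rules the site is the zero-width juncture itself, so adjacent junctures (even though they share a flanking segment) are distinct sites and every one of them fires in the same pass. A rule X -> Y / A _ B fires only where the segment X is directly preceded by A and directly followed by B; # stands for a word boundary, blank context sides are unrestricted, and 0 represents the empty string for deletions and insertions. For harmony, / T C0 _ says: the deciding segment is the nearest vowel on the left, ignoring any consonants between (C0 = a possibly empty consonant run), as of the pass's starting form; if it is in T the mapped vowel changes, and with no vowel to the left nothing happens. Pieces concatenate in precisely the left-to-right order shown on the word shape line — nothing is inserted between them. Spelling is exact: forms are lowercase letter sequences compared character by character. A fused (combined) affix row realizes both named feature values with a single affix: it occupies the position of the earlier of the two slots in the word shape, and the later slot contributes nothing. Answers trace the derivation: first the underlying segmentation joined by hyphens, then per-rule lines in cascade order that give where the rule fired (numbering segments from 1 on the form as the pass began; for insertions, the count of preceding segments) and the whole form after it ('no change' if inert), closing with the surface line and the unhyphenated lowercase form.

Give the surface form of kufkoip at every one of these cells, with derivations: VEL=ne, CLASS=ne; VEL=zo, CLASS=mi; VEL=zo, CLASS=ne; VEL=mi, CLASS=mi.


cell VEL=ne, CLASS=ne:
underlying: kufkoip-pe-tuk
1. e -> o, i -> u / B C0 _: fires at position(s) 6: kufkouppetuk
2. f -> v, s -> z, t -> d / V _ V: fires at position(s) 10: kufkouppeduk
surface: kufkouppeduk

cell VEL=zo, CLASS=mi:
underlying: kufkoip-fo-mu
1. e -> o, i -> u / B C0 _: fires at position(s) 6: kufkoupfomu
2. f -> v, s -> z, t -> d / V _ V: no change
surface: kufkoupfomu

cell VEL=zo, CLASS=ne:
underlying: kufkoip-pe-mu
1. e -> o, i -> u / B C0 _: fires at position(s) 6: kufkouppemu
2. f -> v, s -> z, t -> d / V _ V: no change
surface: kufkouppemu

cell VEL=mi, CLASS=mi:
underlying: kufkoip-bev
1. e -> o, i -> u / B C0 _: fires at position(s) 6: kufkoupbev
2. f -> v, s -> z, t -> d / V _ V: no change
surface: kufkoupbev


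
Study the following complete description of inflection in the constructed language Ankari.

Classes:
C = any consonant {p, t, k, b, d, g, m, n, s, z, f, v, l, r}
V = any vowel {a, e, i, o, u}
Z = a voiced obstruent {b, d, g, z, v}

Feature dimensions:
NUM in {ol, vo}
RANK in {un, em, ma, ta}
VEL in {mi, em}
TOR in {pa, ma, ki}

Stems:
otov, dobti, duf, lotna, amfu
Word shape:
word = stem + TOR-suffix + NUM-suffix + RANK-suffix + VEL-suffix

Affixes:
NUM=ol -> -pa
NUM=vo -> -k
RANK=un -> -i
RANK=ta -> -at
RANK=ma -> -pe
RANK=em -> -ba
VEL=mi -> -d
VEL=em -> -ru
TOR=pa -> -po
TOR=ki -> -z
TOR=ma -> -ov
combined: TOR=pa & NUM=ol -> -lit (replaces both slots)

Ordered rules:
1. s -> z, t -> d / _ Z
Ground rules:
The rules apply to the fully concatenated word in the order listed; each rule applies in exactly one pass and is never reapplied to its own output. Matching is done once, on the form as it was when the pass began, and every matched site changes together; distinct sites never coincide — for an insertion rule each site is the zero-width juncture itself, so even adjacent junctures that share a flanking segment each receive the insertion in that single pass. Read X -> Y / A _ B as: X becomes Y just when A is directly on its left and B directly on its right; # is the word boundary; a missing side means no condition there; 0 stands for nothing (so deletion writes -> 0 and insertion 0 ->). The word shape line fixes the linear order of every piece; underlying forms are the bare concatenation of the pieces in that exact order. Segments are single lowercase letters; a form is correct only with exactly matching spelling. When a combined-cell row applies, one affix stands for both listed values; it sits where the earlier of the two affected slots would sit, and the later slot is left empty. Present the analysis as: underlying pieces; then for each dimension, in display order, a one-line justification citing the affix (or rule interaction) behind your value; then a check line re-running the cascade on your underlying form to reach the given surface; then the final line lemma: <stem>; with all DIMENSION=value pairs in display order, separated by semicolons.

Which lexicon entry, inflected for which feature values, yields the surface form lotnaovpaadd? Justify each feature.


underlying: lotna-ov-pa-at-d
NUM=ol - signalled by the affix -pa
RANK=ta - signalled by the affix -at
VEL=mi - signalled by the affix -d
TOR=ma - signalled by the affix -ov
check: lotnaovpaatd -> lotnaovpaadd
lemma: lotna; NUM=ol; RANK=ta; VEL=mi; TOR=ma


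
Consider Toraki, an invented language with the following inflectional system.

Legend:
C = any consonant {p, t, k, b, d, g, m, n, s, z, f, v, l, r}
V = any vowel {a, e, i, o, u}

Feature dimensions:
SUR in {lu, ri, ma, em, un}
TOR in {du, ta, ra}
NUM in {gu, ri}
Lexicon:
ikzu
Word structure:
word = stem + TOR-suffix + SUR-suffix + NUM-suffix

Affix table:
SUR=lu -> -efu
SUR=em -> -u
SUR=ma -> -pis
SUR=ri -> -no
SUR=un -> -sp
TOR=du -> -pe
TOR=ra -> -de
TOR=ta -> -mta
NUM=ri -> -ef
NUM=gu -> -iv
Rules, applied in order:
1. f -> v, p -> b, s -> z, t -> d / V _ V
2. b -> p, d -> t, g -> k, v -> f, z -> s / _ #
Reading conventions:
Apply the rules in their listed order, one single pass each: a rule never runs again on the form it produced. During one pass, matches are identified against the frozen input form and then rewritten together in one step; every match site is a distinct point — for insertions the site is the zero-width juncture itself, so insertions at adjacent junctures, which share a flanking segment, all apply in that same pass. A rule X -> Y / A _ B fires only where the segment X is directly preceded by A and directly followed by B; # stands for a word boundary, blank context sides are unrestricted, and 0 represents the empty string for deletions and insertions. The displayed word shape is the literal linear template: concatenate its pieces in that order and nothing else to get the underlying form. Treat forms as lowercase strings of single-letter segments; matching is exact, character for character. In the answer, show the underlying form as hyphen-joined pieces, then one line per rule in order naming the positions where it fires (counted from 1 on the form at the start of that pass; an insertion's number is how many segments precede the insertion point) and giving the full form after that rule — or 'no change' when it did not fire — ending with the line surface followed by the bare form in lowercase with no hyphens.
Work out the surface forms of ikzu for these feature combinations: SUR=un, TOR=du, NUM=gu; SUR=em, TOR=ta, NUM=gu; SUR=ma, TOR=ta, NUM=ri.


cell SUR=un, TOR=du, NUM=gu:
underlying: ikzu-pe-sp-iv
1. f -> v, p -> b, s -> z, t -> d / V _ V: fires at position(s) 5: ikzubespiv
2. b -> p, d -> t, g -> k, v -> f, z -> s / _ #: fires at position(s) 10: ikzubespif
surface: ikzubespif

cell SUR=em, TOR=ta, NUM=gu:
underlying: ikzu-mta-u-iv
1. f -> v, p -> b, s -> z, t -> d / V _ V: no change
2. b -> p, d -> t, g -> k, v -> f, z -> s / _ #: fires at position(s) 10: ikzumtauif
surface: ikzumtauif

cell SUR=ma, TOR=ta, NUM=ri:
underlying: ikzu-mta-pis-ef
1. f -> v, p -> b, s -> z, t -> d / V _ V: fires at position(s) 8, 10: ikzumtabizef
2. b -> p, d -> t, g -> k, v -> f, z -> s / _ #: no change
surface: ikzumtabizef


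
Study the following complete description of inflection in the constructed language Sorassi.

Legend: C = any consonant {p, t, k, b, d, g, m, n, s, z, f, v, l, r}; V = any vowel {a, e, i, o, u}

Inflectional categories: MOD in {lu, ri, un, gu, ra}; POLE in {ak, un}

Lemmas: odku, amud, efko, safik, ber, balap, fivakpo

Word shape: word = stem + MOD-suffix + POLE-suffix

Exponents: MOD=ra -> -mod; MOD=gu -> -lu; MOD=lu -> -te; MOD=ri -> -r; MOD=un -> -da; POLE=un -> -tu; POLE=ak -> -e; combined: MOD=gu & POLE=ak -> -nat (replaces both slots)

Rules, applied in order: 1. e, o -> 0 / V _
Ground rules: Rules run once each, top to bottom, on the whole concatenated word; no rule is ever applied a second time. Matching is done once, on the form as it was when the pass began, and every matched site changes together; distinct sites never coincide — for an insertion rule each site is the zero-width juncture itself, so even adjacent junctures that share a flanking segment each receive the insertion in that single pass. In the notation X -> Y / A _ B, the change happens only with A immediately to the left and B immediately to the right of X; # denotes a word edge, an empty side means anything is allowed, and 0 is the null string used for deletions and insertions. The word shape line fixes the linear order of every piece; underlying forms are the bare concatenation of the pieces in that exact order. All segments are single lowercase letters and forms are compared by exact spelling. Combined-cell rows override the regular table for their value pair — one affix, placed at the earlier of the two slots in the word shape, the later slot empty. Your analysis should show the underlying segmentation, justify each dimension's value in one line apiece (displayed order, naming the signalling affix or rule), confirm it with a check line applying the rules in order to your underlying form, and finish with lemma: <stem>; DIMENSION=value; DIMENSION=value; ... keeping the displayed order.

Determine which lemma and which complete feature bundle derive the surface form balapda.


underlying: balap-da-e
MOD=un - signalled by the affix -da
POLE=ak - signalled by the affix -e
check: balapdae -> balapda
lemma: balap; MOD=un; POLE=ak


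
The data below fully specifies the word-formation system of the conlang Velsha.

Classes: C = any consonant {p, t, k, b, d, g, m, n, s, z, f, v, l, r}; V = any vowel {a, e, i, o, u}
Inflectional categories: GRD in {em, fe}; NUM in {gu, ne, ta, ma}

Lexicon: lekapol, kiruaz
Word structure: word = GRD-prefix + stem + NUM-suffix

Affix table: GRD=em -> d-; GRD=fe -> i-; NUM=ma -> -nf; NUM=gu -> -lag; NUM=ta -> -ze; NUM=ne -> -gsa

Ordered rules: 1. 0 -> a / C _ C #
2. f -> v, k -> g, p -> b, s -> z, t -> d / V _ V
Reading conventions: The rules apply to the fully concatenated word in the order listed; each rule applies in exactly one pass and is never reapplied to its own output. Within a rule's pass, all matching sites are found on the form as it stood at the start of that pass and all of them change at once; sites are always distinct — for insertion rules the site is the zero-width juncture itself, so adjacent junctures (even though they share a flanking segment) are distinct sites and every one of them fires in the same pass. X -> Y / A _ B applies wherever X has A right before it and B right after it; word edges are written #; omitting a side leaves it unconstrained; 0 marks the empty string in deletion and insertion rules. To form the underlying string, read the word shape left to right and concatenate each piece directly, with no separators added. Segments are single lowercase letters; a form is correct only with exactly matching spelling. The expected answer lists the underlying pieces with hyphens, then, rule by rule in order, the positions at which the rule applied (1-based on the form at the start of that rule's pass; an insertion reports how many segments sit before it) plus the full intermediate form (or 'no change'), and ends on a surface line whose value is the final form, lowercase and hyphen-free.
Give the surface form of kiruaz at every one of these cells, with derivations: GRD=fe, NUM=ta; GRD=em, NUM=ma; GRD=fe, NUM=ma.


cell GRD=fe, NUM=ta:
underlying: i-kiruaz-ze
1. 0 -> a / C _ C #: no change
2. f -> v, k -> g, p -> b, s -> z, t -> d / V _ V: fires at position(s) 2: igiruazze
surface: igiruazze

cell GRD=em, NUM=ma:
underlying: d-kiruaz-nf
1. 0 -> a / C _ C #: inserts after position(s) 8: dkiruaznaf
2. f -> v, k -> g, p -> b, s -> z, t -> d / V _ V: no change
surface: dkiruaznaf

cell GRD=fe, NUM=ma:
underlying: i-kiruaz-nf
1. 0 -> a / C _ C #: inserts after position(s) 8: ikiruaznaf
2. f -> v, k -> g, p -> b, s -> z, t -> d / V _ V: fires at position(s) 2: igiruaznaf
surface: igiruaznaf


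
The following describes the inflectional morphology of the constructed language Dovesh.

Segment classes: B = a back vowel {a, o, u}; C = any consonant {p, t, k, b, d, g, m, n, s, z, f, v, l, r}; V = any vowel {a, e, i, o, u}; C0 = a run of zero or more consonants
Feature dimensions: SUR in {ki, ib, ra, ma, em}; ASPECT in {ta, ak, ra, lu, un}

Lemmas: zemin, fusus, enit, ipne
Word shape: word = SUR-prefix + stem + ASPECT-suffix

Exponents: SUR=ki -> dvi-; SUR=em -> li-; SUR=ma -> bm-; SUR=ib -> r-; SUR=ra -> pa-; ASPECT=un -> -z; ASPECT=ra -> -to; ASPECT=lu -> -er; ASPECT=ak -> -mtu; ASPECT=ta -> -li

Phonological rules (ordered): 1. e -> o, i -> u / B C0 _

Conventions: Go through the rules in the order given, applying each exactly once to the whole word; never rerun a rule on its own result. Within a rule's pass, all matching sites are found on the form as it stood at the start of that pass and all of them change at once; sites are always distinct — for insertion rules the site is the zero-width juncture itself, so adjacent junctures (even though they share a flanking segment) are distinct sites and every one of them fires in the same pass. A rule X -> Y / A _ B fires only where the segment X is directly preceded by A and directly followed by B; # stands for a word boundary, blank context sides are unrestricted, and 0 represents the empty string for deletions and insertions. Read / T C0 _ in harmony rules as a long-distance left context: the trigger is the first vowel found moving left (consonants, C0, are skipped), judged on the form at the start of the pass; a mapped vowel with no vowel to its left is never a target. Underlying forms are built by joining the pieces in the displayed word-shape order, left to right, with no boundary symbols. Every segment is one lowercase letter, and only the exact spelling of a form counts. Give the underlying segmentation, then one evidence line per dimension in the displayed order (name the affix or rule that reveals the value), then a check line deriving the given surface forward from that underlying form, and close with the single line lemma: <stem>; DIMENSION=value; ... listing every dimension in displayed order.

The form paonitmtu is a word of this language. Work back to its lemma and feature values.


underlying: pa-enit-mtu
SUR=ra - signalled by the affix pa-
ASPECT=ak - signalled by the affix -mtu
check: paenitmtu -> paonitmtu
lemma: enit; SUR=ra; ASPECT=ak


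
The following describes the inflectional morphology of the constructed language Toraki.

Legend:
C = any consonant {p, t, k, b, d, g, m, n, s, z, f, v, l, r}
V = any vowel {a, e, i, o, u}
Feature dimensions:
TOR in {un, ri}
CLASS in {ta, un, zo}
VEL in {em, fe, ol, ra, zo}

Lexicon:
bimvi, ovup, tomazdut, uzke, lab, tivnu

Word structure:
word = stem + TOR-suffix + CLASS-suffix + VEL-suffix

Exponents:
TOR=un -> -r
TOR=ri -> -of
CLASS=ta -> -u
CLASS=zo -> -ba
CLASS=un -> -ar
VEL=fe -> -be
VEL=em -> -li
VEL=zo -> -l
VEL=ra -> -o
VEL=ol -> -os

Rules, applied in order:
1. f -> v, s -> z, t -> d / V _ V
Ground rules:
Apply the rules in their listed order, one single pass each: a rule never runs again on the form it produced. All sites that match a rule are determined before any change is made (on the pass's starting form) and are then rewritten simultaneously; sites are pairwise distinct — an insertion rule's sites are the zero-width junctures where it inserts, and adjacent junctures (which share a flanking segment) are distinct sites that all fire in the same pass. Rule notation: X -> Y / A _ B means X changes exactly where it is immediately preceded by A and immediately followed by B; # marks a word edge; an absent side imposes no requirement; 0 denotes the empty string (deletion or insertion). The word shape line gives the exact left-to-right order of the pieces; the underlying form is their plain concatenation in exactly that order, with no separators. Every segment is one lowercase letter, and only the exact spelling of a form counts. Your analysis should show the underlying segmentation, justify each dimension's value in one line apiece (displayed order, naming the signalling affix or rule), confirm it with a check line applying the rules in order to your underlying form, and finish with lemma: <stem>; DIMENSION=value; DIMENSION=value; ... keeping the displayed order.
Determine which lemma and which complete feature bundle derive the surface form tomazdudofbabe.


underlying: tomazdut-of-ba-be
TOR=ri - signalled by the affix -of
CLASS=zo - signalled by the affix -ba
VEL=fe - signalled by the affix -be
check: tomazdutofbabe -> tomazdudofbabe
lemma: tomazdut; TOR=ri; CLASS=zo; VEL=fe


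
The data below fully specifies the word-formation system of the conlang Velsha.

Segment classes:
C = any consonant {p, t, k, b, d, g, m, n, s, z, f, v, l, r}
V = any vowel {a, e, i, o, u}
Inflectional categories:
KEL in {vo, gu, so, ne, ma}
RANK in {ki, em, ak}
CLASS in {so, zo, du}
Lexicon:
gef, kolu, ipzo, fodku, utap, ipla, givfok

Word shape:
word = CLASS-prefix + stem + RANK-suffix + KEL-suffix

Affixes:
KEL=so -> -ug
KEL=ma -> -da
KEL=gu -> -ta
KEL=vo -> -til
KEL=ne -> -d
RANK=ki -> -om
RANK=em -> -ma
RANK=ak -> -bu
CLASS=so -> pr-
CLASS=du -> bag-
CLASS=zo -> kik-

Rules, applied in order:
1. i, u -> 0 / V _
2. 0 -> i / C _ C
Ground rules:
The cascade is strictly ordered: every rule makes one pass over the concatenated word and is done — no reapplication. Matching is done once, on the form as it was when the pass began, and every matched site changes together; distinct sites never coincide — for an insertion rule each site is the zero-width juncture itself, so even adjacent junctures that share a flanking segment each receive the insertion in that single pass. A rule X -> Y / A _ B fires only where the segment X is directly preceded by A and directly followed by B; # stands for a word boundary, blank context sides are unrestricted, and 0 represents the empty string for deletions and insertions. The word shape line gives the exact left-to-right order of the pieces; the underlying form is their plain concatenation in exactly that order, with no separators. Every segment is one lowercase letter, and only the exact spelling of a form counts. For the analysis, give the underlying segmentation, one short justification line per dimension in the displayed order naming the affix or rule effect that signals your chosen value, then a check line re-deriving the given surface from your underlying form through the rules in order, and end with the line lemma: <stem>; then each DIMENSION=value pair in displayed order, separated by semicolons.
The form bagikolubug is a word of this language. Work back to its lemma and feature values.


underlying: bag-kolu-bu-ug
KEL=so - signalled by the affix -ug
RANK=ak - signalled by the affix -bu
CLASS=du - signalled by the affix bag-
check: bagkolubuug -> bagkolubug -> bagikolubug
lemma: kolu; KEL=so; RANK=ak; CLASS=du


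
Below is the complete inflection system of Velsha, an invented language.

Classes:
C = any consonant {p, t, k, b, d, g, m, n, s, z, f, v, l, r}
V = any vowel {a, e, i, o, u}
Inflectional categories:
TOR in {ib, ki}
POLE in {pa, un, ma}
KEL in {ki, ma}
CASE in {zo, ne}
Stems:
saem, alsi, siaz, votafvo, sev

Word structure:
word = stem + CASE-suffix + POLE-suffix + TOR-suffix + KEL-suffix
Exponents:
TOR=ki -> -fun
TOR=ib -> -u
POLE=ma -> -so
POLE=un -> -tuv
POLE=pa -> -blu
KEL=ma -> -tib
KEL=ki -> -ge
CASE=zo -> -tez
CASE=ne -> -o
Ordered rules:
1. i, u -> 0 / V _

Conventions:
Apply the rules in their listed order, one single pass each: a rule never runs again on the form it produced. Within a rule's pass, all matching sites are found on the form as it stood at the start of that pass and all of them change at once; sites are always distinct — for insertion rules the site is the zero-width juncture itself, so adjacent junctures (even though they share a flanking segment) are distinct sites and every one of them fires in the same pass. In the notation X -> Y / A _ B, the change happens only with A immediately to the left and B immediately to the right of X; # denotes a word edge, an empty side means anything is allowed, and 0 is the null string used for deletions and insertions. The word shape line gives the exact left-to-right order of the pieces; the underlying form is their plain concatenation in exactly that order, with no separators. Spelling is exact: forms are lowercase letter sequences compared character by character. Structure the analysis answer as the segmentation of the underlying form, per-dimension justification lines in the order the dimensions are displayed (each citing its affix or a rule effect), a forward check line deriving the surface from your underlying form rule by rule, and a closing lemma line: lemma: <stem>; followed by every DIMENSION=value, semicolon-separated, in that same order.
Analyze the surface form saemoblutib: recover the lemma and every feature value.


underlying: saem-o-blu-u-tib
TOR=ib - signalled by the affix -u
POLE=pa - signalled by the affix -blu
KEL=ma - signalled by the affix -tib
CASE=ne - signalled by the affix -o
check: saemobluutib -> saemoblutib
lemma: saem; TOR=ib; POLE=pa; KEL=ma; CASE=ne


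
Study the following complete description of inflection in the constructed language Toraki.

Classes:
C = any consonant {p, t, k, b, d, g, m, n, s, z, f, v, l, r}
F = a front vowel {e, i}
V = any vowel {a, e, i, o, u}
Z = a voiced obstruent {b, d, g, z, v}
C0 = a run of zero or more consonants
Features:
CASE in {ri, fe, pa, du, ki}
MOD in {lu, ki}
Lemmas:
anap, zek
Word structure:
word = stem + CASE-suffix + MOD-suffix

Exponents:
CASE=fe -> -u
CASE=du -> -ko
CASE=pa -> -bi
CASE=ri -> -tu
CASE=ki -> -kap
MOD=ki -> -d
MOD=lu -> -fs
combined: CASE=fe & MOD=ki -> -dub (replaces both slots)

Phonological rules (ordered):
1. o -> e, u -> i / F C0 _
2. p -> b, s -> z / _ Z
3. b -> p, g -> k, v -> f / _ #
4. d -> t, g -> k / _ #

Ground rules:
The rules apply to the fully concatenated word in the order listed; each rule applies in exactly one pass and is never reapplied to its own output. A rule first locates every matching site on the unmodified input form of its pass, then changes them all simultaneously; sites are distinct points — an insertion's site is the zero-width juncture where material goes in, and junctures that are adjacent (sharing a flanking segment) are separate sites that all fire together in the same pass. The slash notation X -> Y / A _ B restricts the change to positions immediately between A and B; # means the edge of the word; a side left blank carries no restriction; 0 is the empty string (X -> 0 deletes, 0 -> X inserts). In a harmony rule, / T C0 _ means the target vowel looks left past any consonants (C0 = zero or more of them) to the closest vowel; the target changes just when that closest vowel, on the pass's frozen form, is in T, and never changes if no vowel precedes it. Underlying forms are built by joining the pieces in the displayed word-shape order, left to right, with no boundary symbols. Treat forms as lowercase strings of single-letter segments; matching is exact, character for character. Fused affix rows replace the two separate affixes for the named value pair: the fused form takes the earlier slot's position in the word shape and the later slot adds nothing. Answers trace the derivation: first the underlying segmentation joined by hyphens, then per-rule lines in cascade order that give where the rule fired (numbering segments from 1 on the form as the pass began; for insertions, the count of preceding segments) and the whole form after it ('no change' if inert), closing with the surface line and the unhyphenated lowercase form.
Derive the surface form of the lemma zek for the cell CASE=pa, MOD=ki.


underlying: zek-bi-d
1. o -> e, u -> i / F C0 _: no change
2. p -> b, s -> z / _ Z: no change
3. b -> p, g -> k, v -> f / _ #: no change
4. d -> t, g -> k / _ #: fires at position(s) 6: zekbit
surface: zekbit


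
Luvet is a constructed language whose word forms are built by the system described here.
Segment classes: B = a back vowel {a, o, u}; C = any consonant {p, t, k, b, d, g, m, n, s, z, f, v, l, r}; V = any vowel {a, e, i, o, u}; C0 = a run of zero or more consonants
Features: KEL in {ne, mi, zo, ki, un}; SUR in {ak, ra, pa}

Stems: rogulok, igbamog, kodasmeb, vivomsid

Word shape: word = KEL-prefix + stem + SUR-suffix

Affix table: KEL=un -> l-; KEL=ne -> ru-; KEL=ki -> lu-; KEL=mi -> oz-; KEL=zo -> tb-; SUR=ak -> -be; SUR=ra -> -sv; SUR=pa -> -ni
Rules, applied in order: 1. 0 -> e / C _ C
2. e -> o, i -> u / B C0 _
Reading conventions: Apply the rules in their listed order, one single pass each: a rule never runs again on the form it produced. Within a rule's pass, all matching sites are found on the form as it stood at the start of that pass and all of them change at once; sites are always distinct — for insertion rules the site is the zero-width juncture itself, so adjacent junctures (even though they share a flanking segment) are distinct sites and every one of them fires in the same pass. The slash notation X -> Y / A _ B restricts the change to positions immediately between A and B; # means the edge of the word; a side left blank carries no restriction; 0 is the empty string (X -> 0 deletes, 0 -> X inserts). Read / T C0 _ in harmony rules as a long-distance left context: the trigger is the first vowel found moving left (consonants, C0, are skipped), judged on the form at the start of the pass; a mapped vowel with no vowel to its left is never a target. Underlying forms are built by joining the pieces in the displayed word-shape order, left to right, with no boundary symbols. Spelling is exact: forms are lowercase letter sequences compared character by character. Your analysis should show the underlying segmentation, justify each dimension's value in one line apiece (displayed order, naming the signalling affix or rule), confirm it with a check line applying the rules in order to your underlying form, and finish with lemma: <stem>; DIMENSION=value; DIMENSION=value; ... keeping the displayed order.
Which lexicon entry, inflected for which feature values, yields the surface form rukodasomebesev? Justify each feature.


underlying: ru-kodasmeb-sv
KEL=ne - signalled by the affix ru-
SUR=ra - signalled by the affix -sv
check: rukodasmebsv -> rukodasemebesev -> rukodasomebesev
lemma: kodasmeb; KEL=ne; SUR=ra


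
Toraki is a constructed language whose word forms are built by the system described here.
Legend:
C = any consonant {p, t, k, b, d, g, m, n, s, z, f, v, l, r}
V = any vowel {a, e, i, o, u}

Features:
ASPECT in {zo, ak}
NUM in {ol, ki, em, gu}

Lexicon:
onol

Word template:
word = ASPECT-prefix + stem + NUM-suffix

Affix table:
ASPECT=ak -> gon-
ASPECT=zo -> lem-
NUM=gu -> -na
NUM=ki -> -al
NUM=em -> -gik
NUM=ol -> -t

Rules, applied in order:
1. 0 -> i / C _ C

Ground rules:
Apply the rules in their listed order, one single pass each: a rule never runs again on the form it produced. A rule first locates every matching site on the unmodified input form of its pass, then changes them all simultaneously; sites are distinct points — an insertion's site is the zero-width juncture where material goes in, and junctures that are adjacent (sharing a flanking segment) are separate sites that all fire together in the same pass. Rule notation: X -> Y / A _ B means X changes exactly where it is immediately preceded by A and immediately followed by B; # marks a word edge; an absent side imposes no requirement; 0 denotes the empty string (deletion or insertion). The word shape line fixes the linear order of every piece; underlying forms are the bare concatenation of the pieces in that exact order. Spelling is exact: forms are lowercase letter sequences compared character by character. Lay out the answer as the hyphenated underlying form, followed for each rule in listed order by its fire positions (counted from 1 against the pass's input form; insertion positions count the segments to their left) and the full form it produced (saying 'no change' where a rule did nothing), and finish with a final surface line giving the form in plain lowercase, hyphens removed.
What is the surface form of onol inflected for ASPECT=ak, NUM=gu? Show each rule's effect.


underlying: gon-onol-na
1. 0 -> i / C _ C: inserts after position(s) 7: gononolina
surface: gononolina


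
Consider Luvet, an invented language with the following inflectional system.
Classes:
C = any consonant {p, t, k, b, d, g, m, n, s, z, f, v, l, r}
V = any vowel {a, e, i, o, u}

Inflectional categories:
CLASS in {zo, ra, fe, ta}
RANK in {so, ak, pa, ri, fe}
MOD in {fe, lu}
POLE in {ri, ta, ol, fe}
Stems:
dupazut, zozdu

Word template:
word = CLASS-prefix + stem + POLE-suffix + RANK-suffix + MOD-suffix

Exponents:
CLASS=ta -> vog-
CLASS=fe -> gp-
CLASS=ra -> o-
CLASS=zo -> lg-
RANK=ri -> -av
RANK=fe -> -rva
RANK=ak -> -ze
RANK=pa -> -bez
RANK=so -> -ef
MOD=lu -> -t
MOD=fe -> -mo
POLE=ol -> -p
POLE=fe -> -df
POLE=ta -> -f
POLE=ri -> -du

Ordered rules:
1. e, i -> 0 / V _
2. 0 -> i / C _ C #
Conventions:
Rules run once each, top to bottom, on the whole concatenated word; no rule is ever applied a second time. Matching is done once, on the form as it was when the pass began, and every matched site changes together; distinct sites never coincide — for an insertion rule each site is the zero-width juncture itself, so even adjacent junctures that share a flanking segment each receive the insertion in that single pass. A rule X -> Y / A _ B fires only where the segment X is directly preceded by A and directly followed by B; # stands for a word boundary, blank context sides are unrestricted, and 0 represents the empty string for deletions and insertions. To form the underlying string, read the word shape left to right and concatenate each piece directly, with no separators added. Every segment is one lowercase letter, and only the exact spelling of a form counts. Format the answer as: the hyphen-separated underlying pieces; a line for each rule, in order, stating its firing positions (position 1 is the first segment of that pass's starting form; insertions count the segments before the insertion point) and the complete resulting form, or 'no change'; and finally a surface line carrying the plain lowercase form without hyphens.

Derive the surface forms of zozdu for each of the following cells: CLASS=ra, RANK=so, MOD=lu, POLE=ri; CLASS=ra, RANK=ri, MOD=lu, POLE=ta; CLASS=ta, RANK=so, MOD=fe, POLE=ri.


cell CLASS=ra, RANK=so, MOD=lu, POLE=ri:
underlying: o-zozdu-du-ef-t
1. e, i -> 0 / V _: fires at position(s) 9: ozozduduft
2. 0 -> i / C _ C #: inserts after position(s) 9: ozozdudufit
surface: ozozdudufit

cell CLASS=ra, RANK=ri, MOD=lu, POLE=ta:
underlying: o-zozdu-f-av-t
1. e, i -> 0 / V _: no change
2. 0 -> i / C _ C #: inserts after position(s) 9: ozozdufavit
surface: ozozdufavit

cell CLASS=ta, RANK=so, MOD=fe, POLE=ri:
underlying: vog-zozdu-du-ef-mo
1. e, i -> 0 / V _: fires at position(s) 11: vogzozdudufmo
2. 0 -> i / C _ C #: no change
surface: vogzozdudufmo
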